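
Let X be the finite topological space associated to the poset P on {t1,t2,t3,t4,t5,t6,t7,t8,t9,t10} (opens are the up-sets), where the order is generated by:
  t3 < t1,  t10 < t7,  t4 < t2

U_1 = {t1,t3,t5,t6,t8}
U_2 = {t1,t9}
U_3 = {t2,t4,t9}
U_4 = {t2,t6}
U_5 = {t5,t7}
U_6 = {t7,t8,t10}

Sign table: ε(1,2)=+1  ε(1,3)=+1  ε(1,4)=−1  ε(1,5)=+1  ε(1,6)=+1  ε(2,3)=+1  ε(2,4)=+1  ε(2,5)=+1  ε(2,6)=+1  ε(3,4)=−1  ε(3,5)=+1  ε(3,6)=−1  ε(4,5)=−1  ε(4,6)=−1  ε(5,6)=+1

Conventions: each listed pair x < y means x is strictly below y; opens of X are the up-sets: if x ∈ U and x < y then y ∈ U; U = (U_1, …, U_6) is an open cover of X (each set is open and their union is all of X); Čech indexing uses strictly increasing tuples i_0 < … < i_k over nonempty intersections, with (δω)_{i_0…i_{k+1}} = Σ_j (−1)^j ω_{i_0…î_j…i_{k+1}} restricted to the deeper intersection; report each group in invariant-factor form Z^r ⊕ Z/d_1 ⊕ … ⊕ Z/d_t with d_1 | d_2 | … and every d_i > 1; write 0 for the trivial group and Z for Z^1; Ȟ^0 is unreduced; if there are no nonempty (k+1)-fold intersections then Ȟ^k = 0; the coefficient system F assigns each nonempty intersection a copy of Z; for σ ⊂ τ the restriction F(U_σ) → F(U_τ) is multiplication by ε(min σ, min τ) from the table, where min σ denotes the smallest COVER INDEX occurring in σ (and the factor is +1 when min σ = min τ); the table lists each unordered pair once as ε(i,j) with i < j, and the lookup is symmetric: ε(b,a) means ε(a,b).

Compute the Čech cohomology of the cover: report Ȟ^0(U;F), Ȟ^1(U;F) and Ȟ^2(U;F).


Ȟ^0 = Z,  Ȟ^1 = Z^2,  Ȟ^2 = 0

nerve simplices:
  U12={t1} U14={t6} U15={t5} U16={t8} U23={t9} U34={t2} U56={t7}
C dims 6,7; δ0: rk 5, SNF 1^5
degree 0: 6−5−0 = 1 → Ȟ^0 ≅ Z
degree 1: 7−0−5 = 2 → Ȟ^1 ≅ Z^2
degree 2: 0−0−0 = 0 → Ȟ^2 ≅ 0


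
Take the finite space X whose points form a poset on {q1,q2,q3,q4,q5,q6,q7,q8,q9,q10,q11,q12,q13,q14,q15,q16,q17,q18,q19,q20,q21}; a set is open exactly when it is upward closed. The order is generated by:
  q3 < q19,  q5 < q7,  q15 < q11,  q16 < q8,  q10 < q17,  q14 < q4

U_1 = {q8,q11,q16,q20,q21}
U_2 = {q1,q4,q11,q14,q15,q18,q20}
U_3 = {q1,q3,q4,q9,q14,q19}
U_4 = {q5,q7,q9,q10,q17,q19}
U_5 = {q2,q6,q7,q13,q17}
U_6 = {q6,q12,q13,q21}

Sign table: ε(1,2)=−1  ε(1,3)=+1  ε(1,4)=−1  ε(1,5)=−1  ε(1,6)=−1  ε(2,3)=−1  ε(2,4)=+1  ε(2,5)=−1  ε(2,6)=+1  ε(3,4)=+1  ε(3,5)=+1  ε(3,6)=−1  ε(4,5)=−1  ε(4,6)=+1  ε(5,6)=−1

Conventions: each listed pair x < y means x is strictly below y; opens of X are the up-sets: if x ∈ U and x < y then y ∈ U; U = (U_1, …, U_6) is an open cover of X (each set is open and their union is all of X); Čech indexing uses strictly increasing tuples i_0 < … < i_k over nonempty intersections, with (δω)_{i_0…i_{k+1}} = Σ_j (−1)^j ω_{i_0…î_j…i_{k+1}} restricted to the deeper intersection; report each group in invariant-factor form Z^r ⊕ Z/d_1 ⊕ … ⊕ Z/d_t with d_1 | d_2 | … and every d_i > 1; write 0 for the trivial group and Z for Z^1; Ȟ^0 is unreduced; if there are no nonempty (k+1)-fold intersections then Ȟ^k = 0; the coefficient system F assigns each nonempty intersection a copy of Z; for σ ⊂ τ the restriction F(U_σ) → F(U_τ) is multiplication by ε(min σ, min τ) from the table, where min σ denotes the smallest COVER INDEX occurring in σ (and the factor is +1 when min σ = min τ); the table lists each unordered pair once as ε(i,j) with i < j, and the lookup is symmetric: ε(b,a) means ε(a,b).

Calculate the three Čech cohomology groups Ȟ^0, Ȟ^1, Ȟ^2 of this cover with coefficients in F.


Ȟ^0(U;F) ≅ 0, Ȟ^1(U;F) ≅ Z/2 and Ȟ^2(U;F) ≅ 0

nerve of the cover:
  U12={q11,q20} U16={q21} U23={q1,q4,q14} U34={q9,q19} U45={q7,q17} U56={q6,q13}
C dims 6,6; δ0: rk 6, SNF 1^5·2
Ȟ^0 = (6 − 6) − 0 = 0, so Ȟ^0 ≅ 0
Ȟ^1 = (6 − 0) − 6 = 0 plus torsion [2], so Ȟ^1 ≅ Z/2
Ȟ^2 = (0 − 0) − 0 = 0, so Ȟ^2 ≅ 0


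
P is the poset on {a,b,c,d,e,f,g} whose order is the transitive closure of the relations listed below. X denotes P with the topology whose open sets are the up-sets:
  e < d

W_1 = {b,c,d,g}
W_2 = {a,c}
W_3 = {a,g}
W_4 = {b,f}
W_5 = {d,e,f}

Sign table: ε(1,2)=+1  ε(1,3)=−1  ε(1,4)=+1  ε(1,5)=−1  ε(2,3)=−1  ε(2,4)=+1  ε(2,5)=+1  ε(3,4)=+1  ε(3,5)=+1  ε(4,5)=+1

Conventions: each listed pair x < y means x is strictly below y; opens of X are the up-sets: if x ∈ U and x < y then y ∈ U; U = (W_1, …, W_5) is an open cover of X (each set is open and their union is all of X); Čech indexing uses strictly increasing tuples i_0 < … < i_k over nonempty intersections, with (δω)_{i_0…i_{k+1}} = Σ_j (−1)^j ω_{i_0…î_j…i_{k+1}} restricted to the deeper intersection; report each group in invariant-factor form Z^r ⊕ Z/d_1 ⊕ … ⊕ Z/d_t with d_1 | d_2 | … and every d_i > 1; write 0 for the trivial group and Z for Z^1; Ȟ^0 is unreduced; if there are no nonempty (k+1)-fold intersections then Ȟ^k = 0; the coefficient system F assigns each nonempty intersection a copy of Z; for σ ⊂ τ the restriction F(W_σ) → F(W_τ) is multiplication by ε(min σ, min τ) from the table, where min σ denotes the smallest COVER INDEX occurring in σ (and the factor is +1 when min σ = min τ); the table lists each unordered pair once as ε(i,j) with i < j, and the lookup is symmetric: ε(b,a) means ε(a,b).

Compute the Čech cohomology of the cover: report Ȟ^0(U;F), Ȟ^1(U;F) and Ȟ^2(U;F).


Ȟ^0(U;F) ≅ 0, Ȟ^1(U;F) ≅ Z ⊕ Z/2, Ȟ^2(U;F) ≅ 0

nonempty intersections:
  W12={c} W13={g} W14={b} W15={d} W23={a} W45={f}
C dims 5,6; δ0: rk 5, SNF 1^4·2
Ȟ^0: (5−5)−0=0 ⇒ 0
Ȟ^1: (6−0)−5=1 plus torsion [2] ⇒ Z ⊕ Z/2
Ȟ^2: (0−0)−0=0 ⇒ 0


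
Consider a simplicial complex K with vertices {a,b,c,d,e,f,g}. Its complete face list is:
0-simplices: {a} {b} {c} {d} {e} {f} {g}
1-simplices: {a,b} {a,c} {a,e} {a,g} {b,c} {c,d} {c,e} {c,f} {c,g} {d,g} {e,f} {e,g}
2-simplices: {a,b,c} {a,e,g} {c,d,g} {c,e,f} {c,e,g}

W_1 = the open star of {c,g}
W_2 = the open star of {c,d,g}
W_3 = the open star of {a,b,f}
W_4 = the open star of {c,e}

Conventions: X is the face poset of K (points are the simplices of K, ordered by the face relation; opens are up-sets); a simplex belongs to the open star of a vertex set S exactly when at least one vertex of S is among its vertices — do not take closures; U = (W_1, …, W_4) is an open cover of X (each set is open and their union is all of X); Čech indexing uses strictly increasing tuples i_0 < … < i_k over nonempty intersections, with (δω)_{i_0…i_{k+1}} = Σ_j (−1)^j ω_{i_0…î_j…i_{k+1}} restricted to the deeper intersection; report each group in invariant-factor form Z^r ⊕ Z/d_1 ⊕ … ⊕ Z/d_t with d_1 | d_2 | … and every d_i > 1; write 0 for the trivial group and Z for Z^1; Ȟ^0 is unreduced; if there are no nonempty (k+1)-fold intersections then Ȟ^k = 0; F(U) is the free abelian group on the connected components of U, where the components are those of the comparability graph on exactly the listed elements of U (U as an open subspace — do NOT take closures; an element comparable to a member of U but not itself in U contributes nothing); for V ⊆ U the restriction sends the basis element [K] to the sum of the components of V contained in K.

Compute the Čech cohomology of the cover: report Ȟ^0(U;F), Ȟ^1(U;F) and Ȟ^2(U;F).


nonempty intersections:
  W1={{c},{g},{a,c},{a,g},{b,c},{c,d},{c,e},{c,f},{c,g},{d,g},{e,g},{a,b,c},{a,e,g},{c,d,g},{c,e,f},{c,e,g}} W2={{c},{d},{g},{a,c},{a,g},{b,c},{c,d},{c,e},{c,f},{c,g},{d,g},{e,g},{a,b,c},{a,e,g},{c,d,g},{c,e,f},{c,e,g}} W3={{a},{b},{f},{a,b},{a,c},{a,e},{a,g},{b,c},{c,f},{e,f},{a,b,c},{a,e,g},{c,e,f}} W4={{c},{e},{a,c},{a,e},{b,c},{c,d},{c,e},{c,f},{c,g},{e,f},{e,g},{a,b,c},{a,e,g},{c,d,g},{c,e,f},{c,e,g}}
  W12={{c},{g},{a,c},{a,g},{b,c},{c,d},{c,e},{c,f},{c,g},{d,g},{e,g},{a,b,c},{a,e,g},{c,d,g},{c,e,f},{c,e,g}} W13={{a,c},{a,g},{b,c},{c,f},{a,b,c},{a,e,g},{c,e,f}} W14={{c},{a,c},{b,c},{c,d},{c,e},{c,f},{c,g},{e,g},{a,b,c},{a,e,g},{c,d,g},{c,e,f},{c,e,g}} W23={{a,c},{a,g},{b,c},{c,f},{a,b,c},{a,e,g},{c,e,f}} W24={{c},{a,c},{b,c},{c,d},{c,e},{c,f},{c,g},{e,g},{a,b,c},{a,e,g},{c,d,g},{c,e,f},{c,e,g}} W34={{a,c},{a,e},{b,c},{c,f},{e,f},{a,b,c},{a,e,g},{c,e,f}}
  W123={{a,c},{a,g},{b,c},{c,f},{a,b,c},{a,e,g},{c,e,f}} W124={{c},{a,c},{b,c},{c,d},{c,e},{c,f},{c,g},{e,g},{a,b,c},{a,e,g},{c,d,g},{c,e,f},{c,e,g}} W134={{a,c},{b,c},{c,f},{a,b,c},{a,e,g},{c,e,f}} W234={{a,c},{b,c},{c,f},{a,b,c},{a,e,g},{c,e,f}}
  W1234={{a,c},{b,c},{c,f},{a,b,c},{a,e,g},{c,e,f}}
components per intersection:
  W1: {{c},{g},{a,c},{a,g},{b,c},{c,d},{c,e},{c,f},{c,g},{d,g},{e,g},{a,b,c},{a,e,g},{c,d,g},{c,e,f},{c,e,g}}
  W2: {{c},{d},{g},{a,c},{a,g},{b,c},{c,d},{c,e},{c,f},{c,g},{d,g},{e,g},{a,b,c},{a,e,g},{c,d,g},{c,e,f},{c,e,g}}
  W3: {{a},{b},{a,b},{a,c},{a,e},{a,g},{b,c},{a,b,c},{a,e,g}} {{f},{c,f},{e,f},{c,e,f}}
  W4: {{c},{e},{a,c},{a,e},{b,c},{c,d},{c,e},{c,f},{c,g},{e,f},{e,g},{a,b,c},{a,e,g},{c,d,g},{c,e,f},{c,e,g}}
  W12: {{c},{g},{a,c},{a,g},{b,c},{c,d},{c,e},{c,f},{c,g},{d,g},{e,g},{a,b,c},{a,e,g},{c,d,g},{c,e,f},{c,e,g}}
  W13: {{a,c},{b,c},{a,b,c}} {{a,g},{a,e,g}} {{c,f},{c,e,f}}
  W14: {{c},{a,c},{b,c},{c,d},{c,e},{c,f},{c,g},{e,g},{a,b,c},{a,e,g},{c,d,g},{c,e,f},{c,e,g}}
  W23: {{a,c},{b,c},{a,b,c}} {{a,g},{a,e,g}} {{c,f},{c,e,f}}
  W24: {{c},{a,c},{b,c},{c,d},{c,e},{c,f},{c,g},{e,g},{a,b,c},{a,e,g},{c,d,g},{c,e,f},{c,e,g}}
  W34: {{a,c},{b,c},{a,b,c}} {{a,e},{a,e,g}} {{c,f},{e,f},{c,e,f}}
  W123: {{a,c},{b,c},{a,b,c}} {{a,g},{a,e,g}} {{c,f},{c,e,f}}
  W124: {{c},{a,c},{b,c},{c,d},{c,e},{c,f},{c,g},{e,g},{a,b,c},{a,e,g},{c,d,g},{c,e,f},{c,e,g}}
  W134: {{a,c},{b,c},{a,b,c}} {{c,f},{c,e,f}} {{a,e,g}}
  W234: {{a,c},{b,c},{a,b,c}} {{c,f},{c,e,f}} {{a,e,g}}
  W1234: {{a,c},{b,c},{a,b,c}} {{c,f},{c,e,f}} {{a,e,g}}
C dims 5,12,10,3; δ0: rk 4, SNF 1^4; δ1: rk 7, SNF 1^7; δ2: rk 3, SNF 1^3
Ȟ^0: (5−4)−0=1 ⇒ Z
Ȟ^1: (12−7)−4=1 ⇒ Z
Ȟ^2: (10−3)−7=0 ⇒ 0

Ȟ^0(U;F) ≅ Z; Ȟ^1(U;F) ≅ Z; Ȟ^2(U;F) ≅ 0


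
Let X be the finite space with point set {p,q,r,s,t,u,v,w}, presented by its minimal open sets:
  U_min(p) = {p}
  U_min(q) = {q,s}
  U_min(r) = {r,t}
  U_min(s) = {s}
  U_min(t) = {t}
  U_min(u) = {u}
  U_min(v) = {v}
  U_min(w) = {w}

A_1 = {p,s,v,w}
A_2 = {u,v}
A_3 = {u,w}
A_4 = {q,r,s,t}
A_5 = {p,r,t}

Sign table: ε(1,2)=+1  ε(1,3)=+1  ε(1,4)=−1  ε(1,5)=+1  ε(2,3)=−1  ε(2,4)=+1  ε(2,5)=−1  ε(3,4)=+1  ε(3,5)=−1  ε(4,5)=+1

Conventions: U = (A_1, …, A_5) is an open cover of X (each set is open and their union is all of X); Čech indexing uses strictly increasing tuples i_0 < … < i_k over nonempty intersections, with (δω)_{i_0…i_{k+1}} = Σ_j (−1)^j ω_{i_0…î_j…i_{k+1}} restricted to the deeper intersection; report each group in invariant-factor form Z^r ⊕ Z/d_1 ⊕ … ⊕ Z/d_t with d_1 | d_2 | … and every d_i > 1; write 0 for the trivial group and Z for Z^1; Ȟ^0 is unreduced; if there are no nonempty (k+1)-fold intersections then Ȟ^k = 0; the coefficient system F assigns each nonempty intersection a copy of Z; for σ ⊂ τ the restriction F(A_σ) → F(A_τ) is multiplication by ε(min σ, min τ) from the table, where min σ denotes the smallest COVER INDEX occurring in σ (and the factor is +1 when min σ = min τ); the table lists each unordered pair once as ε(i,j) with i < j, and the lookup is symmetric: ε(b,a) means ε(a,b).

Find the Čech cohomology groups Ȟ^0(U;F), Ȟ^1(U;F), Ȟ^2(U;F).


Ȟ^0 = 0,  Ȟ^1 = Z ⊕ Z/2,  Ȟ^2 = 0

nonempty overlaps:
  A12={v} A13={w} A14={s} A15={p} A23={u} A45={r,t}
C dims 5,6; δ0: rk 5, SNF 1^4·2
degree 0: 5−5−0 = 0 → Ȟ^0 ≅ 0
degree 1: 6−0−5 = 1 plus torsion [2] → Ȟ^1 ≅ Z ⊕ Z/2
degree 2: 0−0−0 = 0 → Ȟ^2 ≅ 0


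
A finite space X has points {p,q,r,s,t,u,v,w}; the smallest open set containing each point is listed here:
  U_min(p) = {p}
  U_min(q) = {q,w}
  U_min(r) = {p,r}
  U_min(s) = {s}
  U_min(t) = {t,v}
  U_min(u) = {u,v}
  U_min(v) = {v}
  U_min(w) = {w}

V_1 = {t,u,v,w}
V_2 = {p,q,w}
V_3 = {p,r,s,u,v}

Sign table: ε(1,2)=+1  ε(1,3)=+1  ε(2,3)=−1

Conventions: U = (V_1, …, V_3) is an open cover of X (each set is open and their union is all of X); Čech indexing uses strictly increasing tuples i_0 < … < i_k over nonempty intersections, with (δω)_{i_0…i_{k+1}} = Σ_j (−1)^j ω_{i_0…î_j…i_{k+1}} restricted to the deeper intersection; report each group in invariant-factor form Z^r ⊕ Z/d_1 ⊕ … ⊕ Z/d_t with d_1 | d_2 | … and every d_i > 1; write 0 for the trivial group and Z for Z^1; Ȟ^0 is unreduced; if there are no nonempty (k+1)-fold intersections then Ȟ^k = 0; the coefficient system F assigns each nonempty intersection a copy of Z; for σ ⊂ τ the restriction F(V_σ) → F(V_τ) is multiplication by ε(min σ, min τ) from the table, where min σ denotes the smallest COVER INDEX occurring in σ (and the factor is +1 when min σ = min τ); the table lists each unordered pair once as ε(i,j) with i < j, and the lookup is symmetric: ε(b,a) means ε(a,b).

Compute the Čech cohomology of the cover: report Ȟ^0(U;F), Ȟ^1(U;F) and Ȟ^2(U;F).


Ȟ^0 = 0, Ȟ^1 = Z/2, Ȟ^2 = 0

nonempty intersections:
  V12={w} V13={u,v} V23={p}
C dims 3,3; δ0: rk 3, SNF 1^2·2
Ȟ^0: (3−3)−0=0 ⇒ 0
Ȟ^1: (3−0)−3=0 plus torsion [2] ⇒ Z/2
Ȟ^2: (0−0)−0=0 ⇒ 0


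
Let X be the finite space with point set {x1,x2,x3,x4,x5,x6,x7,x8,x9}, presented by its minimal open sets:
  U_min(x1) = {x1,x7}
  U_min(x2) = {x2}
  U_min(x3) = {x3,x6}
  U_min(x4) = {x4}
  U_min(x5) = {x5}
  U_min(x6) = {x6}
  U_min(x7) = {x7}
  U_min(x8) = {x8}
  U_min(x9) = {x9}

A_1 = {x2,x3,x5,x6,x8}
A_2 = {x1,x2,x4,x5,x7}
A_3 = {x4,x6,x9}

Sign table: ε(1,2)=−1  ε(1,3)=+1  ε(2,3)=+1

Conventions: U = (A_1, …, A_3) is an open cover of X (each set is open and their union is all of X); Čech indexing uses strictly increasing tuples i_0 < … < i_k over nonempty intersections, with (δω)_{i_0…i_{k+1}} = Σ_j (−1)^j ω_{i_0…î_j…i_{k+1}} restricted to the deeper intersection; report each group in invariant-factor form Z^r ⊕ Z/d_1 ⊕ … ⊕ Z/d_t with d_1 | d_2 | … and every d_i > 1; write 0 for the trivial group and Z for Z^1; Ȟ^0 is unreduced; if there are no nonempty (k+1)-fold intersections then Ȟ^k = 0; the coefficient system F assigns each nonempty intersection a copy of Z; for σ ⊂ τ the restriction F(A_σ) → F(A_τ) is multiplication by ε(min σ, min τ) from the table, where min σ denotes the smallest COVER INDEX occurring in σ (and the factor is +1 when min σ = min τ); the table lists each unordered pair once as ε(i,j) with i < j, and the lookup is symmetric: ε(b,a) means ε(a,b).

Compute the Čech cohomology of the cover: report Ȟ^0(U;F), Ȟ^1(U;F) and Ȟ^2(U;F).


cover nerve:
  A12={x2,x5} A13={x6} A23={x4}
C dims 3,3; δ0: rk 3, SNF 1^2·2
Ȟ^0: (3−3)−0=0 ⇒ 0
Ȟ^1: (3−0)−3=0 plus torsion [2] ⇒ Z/2
Ȟ^2: (0−0)−0=0 ⇒ 0

Ȟ^0 = 0, Ȟ^1 = Z/2 and Ȟ^2 = 0


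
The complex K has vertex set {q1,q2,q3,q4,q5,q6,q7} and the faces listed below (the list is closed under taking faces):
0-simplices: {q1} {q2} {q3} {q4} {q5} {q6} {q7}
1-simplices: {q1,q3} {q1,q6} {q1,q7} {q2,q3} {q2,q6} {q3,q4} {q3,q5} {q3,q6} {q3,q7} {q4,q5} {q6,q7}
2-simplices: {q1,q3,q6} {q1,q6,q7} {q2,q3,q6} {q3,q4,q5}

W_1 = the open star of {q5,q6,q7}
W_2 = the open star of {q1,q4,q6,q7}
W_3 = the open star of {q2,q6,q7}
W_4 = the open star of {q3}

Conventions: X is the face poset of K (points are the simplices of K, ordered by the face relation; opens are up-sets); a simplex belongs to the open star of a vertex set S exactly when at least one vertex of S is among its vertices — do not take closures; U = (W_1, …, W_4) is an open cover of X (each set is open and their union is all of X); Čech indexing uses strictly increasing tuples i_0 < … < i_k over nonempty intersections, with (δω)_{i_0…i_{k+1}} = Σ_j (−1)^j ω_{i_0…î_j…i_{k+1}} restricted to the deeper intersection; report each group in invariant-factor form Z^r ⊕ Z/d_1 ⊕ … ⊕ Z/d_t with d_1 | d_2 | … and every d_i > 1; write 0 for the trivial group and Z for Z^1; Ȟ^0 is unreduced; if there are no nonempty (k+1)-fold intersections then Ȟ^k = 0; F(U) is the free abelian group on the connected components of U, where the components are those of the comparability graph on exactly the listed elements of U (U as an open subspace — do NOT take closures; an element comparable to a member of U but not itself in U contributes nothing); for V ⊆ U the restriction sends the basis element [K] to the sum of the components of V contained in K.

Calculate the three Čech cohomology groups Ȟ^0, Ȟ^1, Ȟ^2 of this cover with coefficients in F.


cover nerve:
  W1={{q5},{q6},{q7},{q1,q6},{q1,q7},{q2,q6},{q3,q5},{q3,q6},{q3,q7},{q4,q5},{q6,q7},{q1,q3,q6},{q1,q6,q7},{q2,q3,q6},{q3,q4,q5}} W2={{q1},{q4},{q6},{q7},{q1,q3},{q1,q6},{q1,q7},{q2,q6},{q3,q4},{q3,q6},{q3,q7},{q4,q5},{q6,q7},{q1,q3,q6},{q1,q6,q7},{q2,q3,q6},{q3,q4,q5}} W3={{q2},{q6},{q7},{q1,q6},{q1,q7},{q2,q3},{q2,q6},{q3,q6},{q3,q7},{q6,q7},{q1,q3,q6},{q1,q6,q7},{q2,q3,q6}} W4={{q3},{q1,q3},{q2,q3},{q3,q4},{q3,q5},{q3,q6},{q3,q7},{q1,q3,q6},{q2,q3,q6},{q3,q4,q5}}
  W12={{q6},{q7},{q1,q6},{q1,q7},{q2,q6},{q3,q6},{q3,q7},{q4,q5},{q6,q7},{q1,q3,q6},{q1,q6,q7},{q2,q3,q6},{q3,q4,q5}} W13={{q6},{q7},{q1,q6},{q1,q7},{q2,q6},{q3,q6},{q3,q7},{q6,q7},{q1,q3,q6},{q1,q6,q7},{q2,q3,q6}} W14={{q3,q5},{q3,q6},{q3,q7},{q1,q3,q6},{q2,q3,q6},{q3,q4,q5}} W23={{q6},{q7},{q1,q6},{q1,q7},{q2,q6},{q3,q6},{q3,q7},{q6,q7},{q1,q3,q6},{q1,q6,q7},{q2,q3,q6}} W24={{q1,q3},{q3,q4},{q3,q6},{q3,q7},{q1,q3,q6},{q2,q3,q6},{q3,q4,q5}} W34={{q2,q3},{q3,q6},{q3,q7},{q1,q3,q6},{q2,q3,q6}}
  W123={{q6},{q7},{q1,q6},{q1,q7},{q2,q6},{q3,q6},{q3,q7},{q6,q7},{q1,q3,q6},{q1,q6,q7},{q2,q3,q6}} W124={{q3,q6},{q3,q7},{q1,q3,q6},{q2,q3,q6},{q3,q4,q5}} W134={{q3,q6},{q3,q7},{q1,q3,q6},{q2,q3,q6}} W234={{q3,q6},{q3,q7},{q1,q3,q6},{q2,q3,q6}}
  W1234={{q3,q6},{q3,q7},{q1,q3,q6},{q2,q3,q6}}
components per intersection:
  W1: {{q5},{q3,q5},{q4,q5},{q3,q4,q5}} {{q6},{q7},{q1,q6},{q1,q7},{q2,q6},{q3,q6},{q3,q7},{q6,q7},{q1,q3,q6},{q1,q6,q7},{q2,q3,q6}}
  W2: {{q1},{q6},{q7},{q1,q3},{q1,q6},{q1,q7},{q2,q6},{q3,q6},{q3,q7},{q6,q7},{q1,q3,q6},{q1,q6,q7},{q2,q3,q6}} {{q4},{q3,q4},{q4,q5},{q3,q4,q5}}
  W3: {{q2},{q6},{q7},{q1,q6},{q1,q7},{q2,q3},{q2,q6},{q3,q6},{q3,q7},{q6,q7},{q1,q3,q6},{q1,q6,q7},{q2,q3,q6}}
  W4: {{q3},{q1,q3},{q2,q3},{q3,q4},{q3,q5},{q3,q6},{q3,q7},{q1,q3,q6},{q2,q3,q6},{q3,q4,q5}}
  W12: {{q6},{q7},{q1,q6},{q1,q7},{q2,q6},{q3,q6},{q3,q7},{q6,q7},{q1,q3,q6},{q1,q6,q7},{q2,q3,q6}} {{q4,q5},{q3,q4,q5}}
  W13: {{q6},{q7},{q1,q6},{q1,q7},{q2,q6},{q3,q6},{q3,q7},{q6,q7},{q1,q3,q6},{q1,q6,q7},{q2,q3,q6}}
  W14: {{q3,q5},{q3,q4,q5}} {{q3,q6},{q1,q3,q6},{q2,q3,q6}} {{q3,q7}}
  W23: {{q6},{q7},{q1,q6},{q1,q7},{q2,q6},{q3,q6},{q3,q7},{q6,q7},{q1,q3,q6},{q1,q6,q7},{q2,q3,q6}}
  W24: {{q1,q3},{q3,q6},{q1,q3,q6},{q2,q3,q6}} {{q3,q4},{q3,q4,q5}} {{q3,q7}}
  W34: {{q2,q3},{q3,q6},{q1,q3,q6},{q2,q3,q6}} {{q3,q7}}
  W123: {{q6},{q7},{q1,q6},{q1,q7},{q2,q6},{q3,q6},{q3,q7},{q6,q7},{q1,q3,q6},{q1,q6,q7},{q2,q3,q6}}
  W124: {{q3,q6},{q1,q3,q6},{q2,q3,q6}} {{q3,q7}} {{q3,q4,q5}}
  W134: {{q3,q6},{q1,q3,q6},{q2,q3,q6}} {{q3,q7}}
  W234: {{q3,q6},{q1,q3,q6},{q2,q3,q6}} {{q3,q7}}
  W1234: {{q3,q6},{q1,q3,q6},{q2,q3,q6}} {{q3,q7}}
C dims 6,12,8,2; δ0: rk 5, SNF 1^5; δ1: rk 6, SNF 1^6; δ2: rk 2, SNF 1^2
Ȟ^0: (6−5)−0=1 ⇒ Z
Ȟ^1: (12−6)−5=1 ⇒ Z
Ȟ^2: (8−2)−6=0 ⇒ 0

Ȟ^0 ≅ Z, Ȟ^1 ≅ Z, Ȟ^2 ≅ 0


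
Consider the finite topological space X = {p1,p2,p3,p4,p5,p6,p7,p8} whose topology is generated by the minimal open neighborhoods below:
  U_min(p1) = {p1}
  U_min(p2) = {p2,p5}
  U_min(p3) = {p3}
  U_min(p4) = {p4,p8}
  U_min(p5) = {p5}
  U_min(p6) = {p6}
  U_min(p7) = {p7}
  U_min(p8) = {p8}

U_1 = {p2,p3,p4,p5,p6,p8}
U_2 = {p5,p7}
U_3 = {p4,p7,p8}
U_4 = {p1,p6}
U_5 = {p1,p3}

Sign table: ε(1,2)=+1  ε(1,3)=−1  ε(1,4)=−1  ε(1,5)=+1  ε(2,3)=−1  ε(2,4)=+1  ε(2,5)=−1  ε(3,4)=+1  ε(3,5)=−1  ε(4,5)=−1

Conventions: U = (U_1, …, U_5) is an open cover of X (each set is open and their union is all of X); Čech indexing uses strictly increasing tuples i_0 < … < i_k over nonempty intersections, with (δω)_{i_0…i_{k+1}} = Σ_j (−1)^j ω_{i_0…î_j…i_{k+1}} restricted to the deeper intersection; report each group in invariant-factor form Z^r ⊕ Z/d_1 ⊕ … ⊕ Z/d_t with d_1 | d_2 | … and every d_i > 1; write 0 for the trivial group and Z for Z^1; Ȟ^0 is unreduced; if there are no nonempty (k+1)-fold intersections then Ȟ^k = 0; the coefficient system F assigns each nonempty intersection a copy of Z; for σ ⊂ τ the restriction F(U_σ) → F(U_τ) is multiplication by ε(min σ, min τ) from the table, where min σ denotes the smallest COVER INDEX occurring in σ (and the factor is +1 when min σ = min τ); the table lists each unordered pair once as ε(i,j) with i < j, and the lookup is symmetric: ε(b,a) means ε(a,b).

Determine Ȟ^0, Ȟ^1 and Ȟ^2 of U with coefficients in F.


nonempty intersections:
  U12={p5} U13={p4,p8} U14={p6} U15={p3} U23={p7} U45={p1}
C dims 5,6; δ0: rk 4, SNF 1^4
Ȟ^0: (5−4)−0=1 ⇒ Z
Ȟ^1: (6−0)−4=2 ⇒ Z^2
Ȟ^2: (0−0)−0=0 ⇒ 0

Ȟ^0 = Z, Ȟ^1 = Z^2, Ȟ^2 = 0


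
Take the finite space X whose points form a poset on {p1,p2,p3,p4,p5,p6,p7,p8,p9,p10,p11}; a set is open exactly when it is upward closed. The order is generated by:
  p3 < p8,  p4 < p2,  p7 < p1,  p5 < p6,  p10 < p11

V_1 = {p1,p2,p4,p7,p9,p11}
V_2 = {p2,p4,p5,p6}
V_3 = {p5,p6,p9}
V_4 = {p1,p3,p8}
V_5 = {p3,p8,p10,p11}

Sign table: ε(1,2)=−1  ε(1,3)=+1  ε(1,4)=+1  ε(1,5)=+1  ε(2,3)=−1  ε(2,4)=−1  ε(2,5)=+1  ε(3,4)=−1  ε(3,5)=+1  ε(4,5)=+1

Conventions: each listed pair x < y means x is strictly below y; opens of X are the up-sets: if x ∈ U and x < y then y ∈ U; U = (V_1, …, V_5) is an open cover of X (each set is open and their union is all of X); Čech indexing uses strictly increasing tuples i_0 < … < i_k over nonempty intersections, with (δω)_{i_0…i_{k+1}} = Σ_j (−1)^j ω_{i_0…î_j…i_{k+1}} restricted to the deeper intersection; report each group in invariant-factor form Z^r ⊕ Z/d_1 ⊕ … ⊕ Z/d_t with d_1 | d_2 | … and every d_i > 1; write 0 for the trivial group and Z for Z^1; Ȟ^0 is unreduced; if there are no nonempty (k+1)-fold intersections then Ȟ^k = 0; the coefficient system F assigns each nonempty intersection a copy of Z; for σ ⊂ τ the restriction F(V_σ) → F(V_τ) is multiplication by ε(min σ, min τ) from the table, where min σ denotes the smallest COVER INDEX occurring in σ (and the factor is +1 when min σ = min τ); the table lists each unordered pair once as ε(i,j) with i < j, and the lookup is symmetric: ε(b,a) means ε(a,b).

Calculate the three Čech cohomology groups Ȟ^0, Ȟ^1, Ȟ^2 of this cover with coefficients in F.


intersection data:
  V12={p2,p4} V13={p9} V14={p1} V15={p11} V23={p5,p6} V45={p3,p8}
C dims 5,6; δ0: rk 4, SNF 1^4
Ȟ^0 = (5 − 4) − 0 = 1, so Ȟ^0 ≅ Z
Ȟ^1 = (6 − 0) − 4 = 2, so Ȟ^1 ≅ Z^2
Ȟ^2 = (0 − 0) − 0 = 0, so Ȟ^2 ≅ 0

Ȟ^0 = Z, Ȟ^1 = Z^2 and Ȟ^2 = 0


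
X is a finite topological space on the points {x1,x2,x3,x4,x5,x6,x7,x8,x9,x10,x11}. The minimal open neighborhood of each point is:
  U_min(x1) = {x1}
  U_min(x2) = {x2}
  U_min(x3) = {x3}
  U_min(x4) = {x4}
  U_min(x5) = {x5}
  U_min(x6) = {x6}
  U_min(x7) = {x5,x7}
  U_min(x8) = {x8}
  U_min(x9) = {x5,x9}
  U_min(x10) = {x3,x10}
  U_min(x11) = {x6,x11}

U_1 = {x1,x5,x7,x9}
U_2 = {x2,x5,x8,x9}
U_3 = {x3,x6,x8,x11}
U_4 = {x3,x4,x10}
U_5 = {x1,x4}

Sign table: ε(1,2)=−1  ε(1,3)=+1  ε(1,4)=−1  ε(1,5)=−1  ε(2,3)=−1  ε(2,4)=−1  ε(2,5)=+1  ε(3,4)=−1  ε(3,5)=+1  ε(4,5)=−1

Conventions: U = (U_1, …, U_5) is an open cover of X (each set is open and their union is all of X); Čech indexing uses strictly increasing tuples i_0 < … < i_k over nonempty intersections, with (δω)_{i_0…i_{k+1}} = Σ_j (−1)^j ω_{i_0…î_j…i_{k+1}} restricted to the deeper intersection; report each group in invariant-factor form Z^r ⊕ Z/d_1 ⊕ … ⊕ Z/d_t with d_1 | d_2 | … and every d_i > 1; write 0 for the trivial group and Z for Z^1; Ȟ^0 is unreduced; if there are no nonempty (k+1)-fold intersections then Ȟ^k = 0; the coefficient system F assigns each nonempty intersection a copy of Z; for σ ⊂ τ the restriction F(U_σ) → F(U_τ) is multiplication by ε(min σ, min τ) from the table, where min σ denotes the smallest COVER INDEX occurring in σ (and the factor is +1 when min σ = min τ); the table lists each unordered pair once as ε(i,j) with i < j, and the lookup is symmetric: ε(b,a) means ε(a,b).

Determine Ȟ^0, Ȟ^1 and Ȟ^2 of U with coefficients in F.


Ȟ^0 = 0, Ȟ^1 = Z/2 and Ȟ^2 = 0

intersection data:
  U12={x5,x9} U15={x1} U23={x8} U34={x3} U45={x4}
C dims 5,5; δ0: rk 5, SNF 1^4·2
Ȟ^0 = (5 − 5) − 0 = 0, so Ȟ^0 ≅ 0
Ȟ^1 = (5 − 0) − 5 = 0 plus torsion [2], so Ȟ^1 ≅ Z/2
Ȟ^2 = (0 − 0) − 0 = 0, so Ȟ^2 ≅ 0


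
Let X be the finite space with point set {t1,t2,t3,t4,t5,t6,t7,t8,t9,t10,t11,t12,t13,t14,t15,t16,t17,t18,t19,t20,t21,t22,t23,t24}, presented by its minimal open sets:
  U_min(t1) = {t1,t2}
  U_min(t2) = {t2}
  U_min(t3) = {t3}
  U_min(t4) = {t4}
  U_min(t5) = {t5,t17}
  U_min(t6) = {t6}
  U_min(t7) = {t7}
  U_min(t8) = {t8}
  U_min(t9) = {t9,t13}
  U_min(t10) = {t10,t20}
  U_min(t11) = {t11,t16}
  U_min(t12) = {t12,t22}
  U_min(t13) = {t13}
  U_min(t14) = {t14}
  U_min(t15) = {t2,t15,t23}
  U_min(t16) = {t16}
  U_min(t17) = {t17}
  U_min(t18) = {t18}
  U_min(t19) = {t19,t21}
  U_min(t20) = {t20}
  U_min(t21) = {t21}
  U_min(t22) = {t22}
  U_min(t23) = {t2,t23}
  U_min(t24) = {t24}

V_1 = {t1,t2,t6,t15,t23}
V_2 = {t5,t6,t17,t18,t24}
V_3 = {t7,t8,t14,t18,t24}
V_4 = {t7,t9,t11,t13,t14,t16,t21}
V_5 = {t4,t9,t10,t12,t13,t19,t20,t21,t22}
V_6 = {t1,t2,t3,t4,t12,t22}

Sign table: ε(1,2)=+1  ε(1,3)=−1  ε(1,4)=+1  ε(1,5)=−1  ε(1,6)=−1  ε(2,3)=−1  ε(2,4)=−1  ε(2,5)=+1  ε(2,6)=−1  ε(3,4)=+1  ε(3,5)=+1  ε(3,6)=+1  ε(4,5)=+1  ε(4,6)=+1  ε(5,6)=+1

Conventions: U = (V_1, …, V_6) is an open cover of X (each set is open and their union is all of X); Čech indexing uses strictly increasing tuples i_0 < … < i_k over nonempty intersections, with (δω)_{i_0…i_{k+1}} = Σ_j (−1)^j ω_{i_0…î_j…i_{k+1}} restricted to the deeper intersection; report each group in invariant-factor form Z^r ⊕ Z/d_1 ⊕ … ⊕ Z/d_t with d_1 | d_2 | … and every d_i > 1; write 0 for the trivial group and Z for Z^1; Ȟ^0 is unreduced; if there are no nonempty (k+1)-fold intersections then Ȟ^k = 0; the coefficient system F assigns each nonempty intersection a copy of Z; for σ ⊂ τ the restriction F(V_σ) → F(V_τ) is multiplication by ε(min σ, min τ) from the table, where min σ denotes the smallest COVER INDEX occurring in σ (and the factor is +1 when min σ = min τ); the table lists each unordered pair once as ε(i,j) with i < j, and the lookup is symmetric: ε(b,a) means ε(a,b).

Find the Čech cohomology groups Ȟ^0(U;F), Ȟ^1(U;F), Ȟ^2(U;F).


intersection data:
  V12={t6} V16={t1,t2} V23={t18,t24} V34={t7,t14} V45={t9,t13,t21} V56={t4,t12,t22}
C dims 6,6; δ0: rk 5, SNF 1^5
Ȟ^0 = (6 − 5) − 0 = 1, so Ȟ^0 ≅ Z
Ȟ^1 = (6 − 0) − 5 = 1, so Ȟ^1 ≅ Z
Ȟ^2 = (0 − 0) − 0 = 0, so Ȟ^2 ≅ 0

Ȟ^0 = Z, Ȟ^1 = Z and Ȟ^2 = 0


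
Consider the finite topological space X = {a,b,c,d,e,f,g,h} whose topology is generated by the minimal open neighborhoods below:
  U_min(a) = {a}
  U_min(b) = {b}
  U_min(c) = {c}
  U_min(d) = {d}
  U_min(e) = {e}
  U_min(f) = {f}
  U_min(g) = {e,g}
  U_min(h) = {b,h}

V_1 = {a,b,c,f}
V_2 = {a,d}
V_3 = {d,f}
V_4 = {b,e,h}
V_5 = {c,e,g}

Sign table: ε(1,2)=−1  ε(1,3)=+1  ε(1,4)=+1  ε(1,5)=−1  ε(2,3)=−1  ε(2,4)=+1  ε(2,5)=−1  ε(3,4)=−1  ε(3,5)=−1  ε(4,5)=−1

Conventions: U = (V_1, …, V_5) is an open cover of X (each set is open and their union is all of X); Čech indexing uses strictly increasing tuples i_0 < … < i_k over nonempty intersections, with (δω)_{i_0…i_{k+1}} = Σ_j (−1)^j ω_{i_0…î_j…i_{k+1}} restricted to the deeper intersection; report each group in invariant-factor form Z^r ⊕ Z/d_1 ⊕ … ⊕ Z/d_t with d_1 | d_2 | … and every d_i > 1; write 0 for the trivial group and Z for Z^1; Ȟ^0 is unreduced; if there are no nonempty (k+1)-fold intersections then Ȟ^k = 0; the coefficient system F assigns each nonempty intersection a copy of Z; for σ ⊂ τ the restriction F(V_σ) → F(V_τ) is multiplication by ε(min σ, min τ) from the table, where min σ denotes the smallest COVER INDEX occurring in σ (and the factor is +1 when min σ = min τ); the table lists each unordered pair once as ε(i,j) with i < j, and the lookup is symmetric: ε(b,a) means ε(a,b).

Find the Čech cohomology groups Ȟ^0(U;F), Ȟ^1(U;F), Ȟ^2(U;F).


nonempty overlaps:
  V12={a} V13={f} V14={b} V15={c} V23={d} V45={e}
C dims 5,6; δ0: rk 4, SNF 1^4
degree 0: 5−4−0 = 1 → Ȟ^0 ≅ Z
degree 1: 6−0−4 = 2 → Ȟ^1 ≅ Z^2
degree 2: 0−0−0 = 0 → Ȟ^2 ≅ 0

Ȟ^0 ≅ Z, Ȟ^1 ≅ Z^2 and Ȟ^2 ≅ 0


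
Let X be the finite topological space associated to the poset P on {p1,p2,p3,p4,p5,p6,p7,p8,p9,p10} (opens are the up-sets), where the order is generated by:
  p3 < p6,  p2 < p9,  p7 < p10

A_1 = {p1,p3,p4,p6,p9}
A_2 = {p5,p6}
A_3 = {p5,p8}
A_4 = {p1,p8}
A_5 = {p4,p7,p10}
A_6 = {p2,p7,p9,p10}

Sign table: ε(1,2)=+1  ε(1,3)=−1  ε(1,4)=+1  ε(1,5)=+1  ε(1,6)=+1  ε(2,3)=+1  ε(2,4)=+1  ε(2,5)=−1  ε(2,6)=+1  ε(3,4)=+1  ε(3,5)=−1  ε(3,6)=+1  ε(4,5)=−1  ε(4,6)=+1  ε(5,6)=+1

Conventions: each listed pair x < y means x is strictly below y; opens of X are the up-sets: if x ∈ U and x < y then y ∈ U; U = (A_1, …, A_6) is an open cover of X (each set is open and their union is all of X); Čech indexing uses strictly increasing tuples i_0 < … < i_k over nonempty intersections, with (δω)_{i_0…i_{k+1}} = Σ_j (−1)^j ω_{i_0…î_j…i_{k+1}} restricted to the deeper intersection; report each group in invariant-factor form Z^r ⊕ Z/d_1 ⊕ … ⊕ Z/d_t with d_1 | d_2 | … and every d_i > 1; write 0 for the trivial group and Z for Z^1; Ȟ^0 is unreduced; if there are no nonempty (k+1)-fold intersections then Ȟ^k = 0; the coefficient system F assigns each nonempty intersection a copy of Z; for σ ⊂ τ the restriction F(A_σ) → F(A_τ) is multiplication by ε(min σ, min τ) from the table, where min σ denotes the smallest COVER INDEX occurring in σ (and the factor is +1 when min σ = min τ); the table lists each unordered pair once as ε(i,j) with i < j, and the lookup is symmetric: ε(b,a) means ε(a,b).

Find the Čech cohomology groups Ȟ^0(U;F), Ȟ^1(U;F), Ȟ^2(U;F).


Ȟ^0 ≅ Z,  Ȟ^1 ≅ Z^2,  Ȟ^2 ≅ 0

nerve simplices:
  A12={p6} A14={p1} A15={p4} A16={p9} A23={p5} A34={p8} A56={p7,p10}
C dims 6,7; δ0: rk 5, SNF 1^5
degree 0: 6−5−0 = 1 → Ȟ^0 ≅ Z
degree 1: 7−0−5 = 2 → Ȟ^1 ≅ Z^2
degree 2: 0−0−0 = 0 → Ȟ^2 ≅ 0


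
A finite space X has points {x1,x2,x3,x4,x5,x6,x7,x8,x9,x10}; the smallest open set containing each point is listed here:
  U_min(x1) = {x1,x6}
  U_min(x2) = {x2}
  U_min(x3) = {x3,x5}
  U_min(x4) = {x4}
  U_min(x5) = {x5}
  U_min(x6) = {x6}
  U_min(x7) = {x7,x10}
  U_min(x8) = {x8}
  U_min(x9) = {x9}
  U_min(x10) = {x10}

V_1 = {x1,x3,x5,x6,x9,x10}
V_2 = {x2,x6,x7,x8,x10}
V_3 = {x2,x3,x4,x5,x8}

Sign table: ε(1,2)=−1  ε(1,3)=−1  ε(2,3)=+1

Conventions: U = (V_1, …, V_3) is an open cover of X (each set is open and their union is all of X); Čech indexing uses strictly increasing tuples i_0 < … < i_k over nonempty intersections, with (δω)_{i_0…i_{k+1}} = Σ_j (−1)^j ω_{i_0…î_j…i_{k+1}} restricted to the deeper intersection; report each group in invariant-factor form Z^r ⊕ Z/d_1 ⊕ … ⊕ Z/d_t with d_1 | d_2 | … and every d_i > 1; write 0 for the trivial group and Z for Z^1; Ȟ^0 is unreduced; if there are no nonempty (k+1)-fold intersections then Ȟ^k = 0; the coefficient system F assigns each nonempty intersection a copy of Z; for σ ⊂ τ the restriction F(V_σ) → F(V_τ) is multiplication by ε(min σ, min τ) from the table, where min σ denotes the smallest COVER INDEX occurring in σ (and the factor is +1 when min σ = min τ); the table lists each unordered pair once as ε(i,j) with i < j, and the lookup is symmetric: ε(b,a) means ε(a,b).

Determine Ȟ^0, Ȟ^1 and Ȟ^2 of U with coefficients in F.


nerve of the cover:
  V12={x6,x10} V13={x3,x5} V23={x2,x8}
C dims 3,3; δ0: rk 2, SNF 1^2
Ȟ^0 = (3 − 2) − 0 = 1, so Ȟ^0 ≅ Z
Ȟ^1 = (3 − 0) − 2 = 1, so Ȟ^1 ≅ Z
Ȟ^2 = (0 − 0) − 0 = 0, so Ȟ^2 ≅ 0

Ȟ^0(U;F) ≅ Z,  Ȟ^1(U;F) ≅ Z,  Ȟ^2(U;F) ≅ 0


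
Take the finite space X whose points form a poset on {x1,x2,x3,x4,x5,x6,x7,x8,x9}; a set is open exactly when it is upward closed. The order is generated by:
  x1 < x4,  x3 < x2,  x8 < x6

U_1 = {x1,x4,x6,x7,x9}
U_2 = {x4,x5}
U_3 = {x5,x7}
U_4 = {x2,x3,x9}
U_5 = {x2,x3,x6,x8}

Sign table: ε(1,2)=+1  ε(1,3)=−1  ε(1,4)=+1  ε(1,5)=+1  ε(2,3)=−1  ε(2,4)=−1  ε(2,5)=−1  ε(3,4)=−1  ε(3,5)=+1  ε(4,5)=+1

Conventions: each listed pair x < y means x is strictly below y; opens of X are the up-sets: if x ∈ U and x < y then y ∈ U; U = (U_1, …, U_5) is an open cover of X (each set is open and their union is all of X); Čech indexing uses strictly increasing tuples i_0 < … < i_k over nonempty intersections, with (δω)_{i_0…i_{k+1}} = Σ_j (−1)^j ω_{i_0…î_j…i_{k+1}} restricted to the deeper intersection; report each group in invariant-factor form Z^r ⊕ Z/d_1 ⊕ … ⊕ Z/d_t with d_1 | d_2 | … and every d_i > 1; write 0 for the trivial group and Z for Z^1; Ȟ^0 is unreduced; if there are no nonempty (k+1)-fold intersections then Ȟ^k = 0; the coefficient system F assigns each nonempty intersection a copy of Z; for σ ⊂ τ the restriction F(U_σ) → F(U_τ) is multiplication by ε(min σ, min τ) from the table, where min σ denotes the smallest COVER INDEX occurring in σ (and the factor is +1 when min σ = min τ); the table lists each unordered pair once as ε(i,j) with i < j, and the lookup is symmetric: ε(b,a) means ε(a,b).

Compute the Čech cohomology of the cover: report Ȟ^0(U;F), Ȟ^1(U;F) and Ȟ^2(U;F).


nonempty overlaps:
  U12={x4} U13={x7} U14={x9} U15={x6} U23={x5} U45={x2,x3}
C dims 5,6; δ0: rk 4, SNF 1^4
degree 0: 5−4−0 = 1 → Ȟ^0 ≅ Z
degree 1: 6−0−4 = 2 → Ȟ^1 ≅ Z^2
degree 2: 0−0−0 = 0 → Ȟ^2 ≅ 0

Ȟ^0 = Z, Ȟ^1 = Z^2, Ȟ^2 = 0


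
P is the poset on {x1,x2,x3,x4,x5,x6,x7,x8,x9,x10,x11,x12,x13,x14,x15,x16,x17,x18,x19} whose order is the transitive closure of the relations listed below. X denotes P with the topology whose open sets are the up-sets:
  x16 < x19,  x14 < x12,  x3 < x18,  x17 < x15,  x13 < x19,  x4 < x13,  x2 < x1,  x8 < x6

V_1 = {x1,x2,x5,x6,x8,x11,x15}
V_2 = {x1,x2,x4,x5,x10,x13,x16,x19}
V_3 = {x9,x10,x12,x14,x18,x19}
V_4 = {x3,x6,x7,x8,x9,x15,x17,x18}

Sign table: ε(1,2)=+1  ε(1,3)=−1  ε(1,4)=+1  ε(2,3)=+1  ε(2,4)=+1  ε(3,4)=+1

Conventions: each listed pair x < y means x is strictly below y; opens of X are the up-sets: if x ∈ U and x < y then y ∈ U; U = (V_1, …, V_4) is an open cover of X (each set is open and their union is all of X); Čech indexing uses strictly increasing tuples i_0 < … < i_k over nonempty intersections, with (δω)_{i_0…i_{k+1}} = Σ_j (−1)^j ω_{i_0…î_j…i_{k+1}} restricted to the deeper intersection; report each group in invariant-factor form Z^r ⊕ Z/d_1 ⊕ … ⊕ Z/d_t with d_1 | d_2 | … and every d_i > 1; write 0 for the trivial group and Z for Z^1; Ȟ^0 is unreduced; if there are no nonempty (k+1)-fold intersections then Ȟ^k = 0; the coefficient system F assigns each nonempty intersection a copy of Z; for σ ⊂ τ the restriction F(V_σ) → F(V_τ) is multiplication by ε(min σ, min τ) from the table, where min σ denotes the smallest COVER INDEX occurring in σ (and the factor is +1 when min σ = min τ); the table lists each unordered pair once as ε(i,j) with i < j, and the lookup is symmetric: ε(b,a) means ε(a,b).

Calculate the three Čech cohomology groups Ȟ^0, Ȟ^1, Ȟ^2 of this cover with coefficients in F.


cover nerve:
  V12={x1,x2,x5} V14={x6,x8,x15} V23={x10,x19} V34={x9,x18}
C dims 4,4; δ0: rk 3, SNF 1^3
Ȟ^0: (4−3)−0=1 ⇒ Z
Ȟ^1: (4−0)−3=1 ⇒ Z
Ȟ^2: (0−0)−0=0 ⇒ 0

Ȟ^0 ≅ Z, Ȟ^1 ≅ Z and Ȟ^2 ≅ 0


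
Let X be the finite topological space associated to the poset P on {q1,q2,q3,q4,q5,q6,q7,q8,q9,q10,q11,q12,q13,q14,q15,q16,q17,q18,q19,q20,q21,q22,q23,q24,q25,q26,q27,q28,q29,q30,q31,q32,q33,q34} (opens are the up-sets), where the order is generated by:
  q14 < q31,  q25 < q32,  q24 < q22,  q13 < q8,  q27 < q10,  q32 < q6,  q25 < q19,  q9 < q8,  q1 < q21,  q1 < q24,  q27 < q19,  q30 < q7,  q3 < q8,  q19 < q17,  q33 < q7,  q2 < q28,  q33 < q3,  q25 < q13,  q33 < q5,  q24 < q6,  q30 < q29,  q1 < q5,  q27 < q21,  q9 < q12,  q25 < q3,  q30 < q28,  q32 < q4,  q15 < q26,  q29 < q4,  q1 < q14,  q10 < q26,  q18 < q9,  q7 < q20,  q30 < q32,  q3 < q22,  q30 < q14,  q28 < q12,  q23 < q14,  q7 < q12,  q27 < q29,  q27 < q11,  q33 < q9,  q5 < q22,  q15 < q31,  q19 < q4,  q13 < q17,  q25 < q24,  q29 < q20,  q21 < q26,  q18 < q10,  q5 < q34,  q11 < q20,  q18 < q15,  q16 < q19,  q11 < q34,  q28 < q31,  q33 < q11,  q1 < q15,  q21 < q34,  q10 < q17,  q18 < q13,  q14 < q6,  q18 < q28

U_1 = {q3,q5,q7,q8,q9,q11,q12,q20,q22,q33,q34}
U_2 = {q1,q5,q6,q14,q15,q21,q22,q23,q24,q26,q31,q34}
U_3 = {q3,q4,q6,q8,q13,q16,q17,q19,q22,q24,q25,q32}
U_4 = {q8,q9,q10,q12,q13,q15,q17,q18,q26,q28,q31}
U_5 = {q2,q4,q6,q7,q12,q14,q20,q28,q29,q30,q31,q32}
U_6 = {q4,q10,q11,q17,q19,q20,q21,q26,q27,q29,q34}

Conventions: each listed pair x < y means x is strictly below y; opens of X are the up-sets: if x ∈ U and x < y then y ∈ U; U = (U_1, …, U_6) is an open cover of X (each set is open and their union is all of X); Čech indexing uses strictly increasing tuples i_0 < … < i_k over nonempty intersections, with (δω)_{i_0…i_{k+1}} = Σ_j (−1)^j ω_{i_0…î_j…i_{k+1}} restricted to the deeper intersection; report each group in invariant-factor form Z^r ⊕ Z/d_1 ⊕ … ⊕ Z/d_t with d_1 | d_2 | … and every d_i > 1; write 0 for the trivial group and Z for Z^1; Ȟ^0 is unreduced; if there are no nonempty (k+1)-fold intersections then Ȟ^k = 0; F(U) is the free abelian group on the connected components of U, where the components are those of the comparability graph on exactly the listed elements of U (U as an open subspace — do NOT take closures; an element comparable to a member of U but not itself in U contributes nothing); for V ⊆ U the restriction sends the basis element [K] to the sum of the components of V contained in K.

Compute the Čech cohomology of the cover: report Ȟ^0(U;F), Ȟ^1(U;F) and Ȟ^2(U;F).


Ȟ^0 ≅ Z; Ȟ^1 ≅ 0; Ȟ^2 ≅ Z/2

cover nerve:
  U12={q5,q22,q34} U13={q3,q8,q22} U14={q8,q9,q12} U15={q7,q12,q20} U16={q11,q20,q34} U23={q6,q22,q24} U24={q15,q26,q31} U25={q6,q14,q31} U26={q21,q26,q34} U34={q8,q13,q17} U35={q4,q6,q32} U36={q4,q17,q19} U45={q12,q28,q31} U46={q10,q17,q26} U56={q4,q20,q29}
  U123={q22} U126={q34} U134={q8} U145={q12} U156={q20} U235={q6} U245={q31} U246={q26} U346={q17} U356={q4}
components per intersection:
  U1: {q3,q5,q7,q8,q9,q11,q12,q20,q22,q33,q34}
  U2: {q1,q5,q6,q14,q15,q21,q22,q23,q24,q26,q31,q34}
  U3: {q3,q4,q6,q8,q13,q16,q17,q19,q22,q24,q25,q32}
  U4: {q8,q9,q10,q12,q13,q15,q17,q18,q26,q28,q31}
  U5: {q2,q4,q6,q7,q12,q14,q20,q28,q29,q30,q31,q32}
  U6: {q4,q10,q11,q17,q19,q20,q21,q26,q27,q29,q34}
  U12: {q5,q22,q34}
  U13: {q3,q8,q22}
  U14: {q8,q9,q12}
  U15: {q7,q12,q20}
  U16: {q11,q20,q34}
  U23: {q6,q22,q24}
  U24: {q15,q26,q31}
  U25: {q6,q14,q31}
  U26: {q21,q26,q34}
  U34: {q8,q13,q17}
  U35: {q4,q6,q32}
  U36: {q4,q17,q19}
  U45: {q12,q28,q31}
  U46: {q10,q17,q26}
  U56: {q4,q20,q29}
  U123: {q22}
  U126: {q34}
  U134: {q8}
  U145: {q12}
  U156: {q20}
  U235: {q6}
  U245: {q31}
  U246: {q26}
  U346: {q17}
  U356: {q4}
C dims 6,15,10; δ0: rk 5, SNF 1^5; δ1: rk 10, SNF 1^9·2
Ȟ^0: (6−5)−0=1 ⇒ Z
Ȟ^1: (15−10)−5=0 ⇒ 0
Ȟ^2: (10−0)−10=0 plus torsion [2] ⇒ Z/2
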